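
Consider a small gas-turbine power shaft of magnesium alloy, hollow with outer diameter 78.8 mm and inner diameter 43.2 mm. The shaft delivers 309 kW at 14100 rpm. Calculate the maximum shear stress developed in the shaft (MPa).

2.39 MPa

ω = 2π·14100/60 = 1477 rad/s, so T = P/ω = 309×10³ / 1477 = 209.3 N·m.
J = π(d_o⁴ − d_i⁴)/32 = π(0.0788⁴ − 0.0432⁴)/32 = 3.443×10^-6 m⁴.
τ_max = T·r/J = 209.3 × 0.0394 / 3.443×10^-6 = 2.395×10^6 Pa.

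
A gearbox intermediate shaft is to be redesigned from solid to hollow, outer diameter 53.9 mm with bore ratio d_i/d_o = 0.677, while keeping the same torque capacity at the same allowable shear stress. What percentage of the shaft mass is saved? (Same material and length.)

Equal τ_max and T ⇒ the solid shaft needs d_s³ = d_o³(1−k⁴), so d_s = 53.9·(1−0.677⁴)^(1/3) = 49.83 mm.
Area ratio A_h/A_s = d_o²(1−k²)/d_s² = (1−k²)/(1−k⁴)^(2/3) = 0.6339.
Mass saving = 1 − 0.6339 = 36.6 %.

36.6 %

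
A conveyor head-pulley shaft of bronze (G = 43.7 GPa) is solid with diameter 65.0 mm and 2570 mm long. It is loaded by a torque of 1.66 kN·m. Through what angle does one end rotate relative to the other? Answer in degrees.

3.19°

J = πd⁴/32 = π(0.0650)⁴/32 = 1.752×10^-6 m⁴.
θ = T·L/(G·J) = 1660 × 2.57 / (43.7×10⁹ × 1.752×10^-6) = 0.05571 rad.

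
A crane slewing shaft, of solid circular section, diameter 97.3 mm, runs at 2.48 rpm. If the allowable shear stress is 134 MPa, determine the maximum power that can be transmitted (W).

6290 W

J = πd⁴/32 = π(0.0973)⁴/32 = 8.799×10^-6 m⁴.
T_max = τ_allow·J/r = 1.34×10^8 × 8.799×10^-6 / 0.0486 = 24240 N·m.
ω = 2π·2.48/60 = 0.2597 rad/s, so P_max = T_max·ω = 6294 W.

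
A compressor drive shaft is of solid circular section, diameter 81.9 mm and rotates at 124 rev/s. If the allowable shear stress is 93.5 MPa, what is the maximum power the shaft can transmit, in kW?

J = πd⁴/32 = π(0.0819)⁴/32 = 4.417×10^-6 m⁴.
T_max = τ_allow·J/r = 9.35×10^7 × 4.417×10^-6 / 0.0410 = 10090 N·m.
ω = 2π·124 = 779.1 rad/s, so P_max = T_max·ω = 7.858×10^6 W.

7860 kW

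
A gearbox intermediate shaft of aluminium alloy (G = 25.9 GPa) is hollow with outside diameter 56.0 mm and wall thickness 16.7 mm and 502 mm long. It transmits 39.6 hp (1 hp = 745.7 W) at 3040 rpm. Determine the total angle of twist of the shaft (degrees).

ω = 2π·3040/60 = 318.3 rad/s, so T = P/ω = 39.6×745.7 / 318.3 = 92.76 N·m.
J = π(d_o⁴ − d_i⁴)/32 = π(0.0560⁴ − 0.0226⁴)/32 = 9.399×10^-7 m⁴.
θ = T·L/(G·J) = 92.76 × 0.502 / (25.9×10⁹ × 9.399×10^-7) = 1.913×10^-3 rad.

0.110°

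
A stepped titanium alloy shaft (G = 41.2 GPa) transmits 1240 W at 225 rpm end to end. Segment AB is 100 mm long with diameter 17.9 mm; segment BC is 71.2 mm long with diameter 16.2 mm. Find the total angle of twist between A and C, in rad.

0.0261 rad

ω = 2π·225/60 = 23.56 rad/s, so T = P/ω = 1240 / 23.56 = 52.63 N·m.
J_AB = π(0.0179)⁴/32 = 1.01×10^-8 m⁴; J_BC = π(0.0162)⁴/32 = 6.76×10^-9 m⁴.
θ = (T/G)·Σ L_i/J_i = (52.63/41.2×10⁹)·(0.100/1.01×10^-8 + 0.0712/6.76×10^-9) = 0.02612 rad.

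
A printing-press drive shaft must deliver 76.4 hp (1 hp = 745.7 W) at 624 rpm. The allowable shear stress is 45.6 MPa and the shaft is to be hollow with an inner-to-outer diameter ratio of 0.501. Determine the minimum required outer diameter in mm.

ω = 2π·624/60 = 65.35 rad/s, so T = P/ω = 76.4×745.7 / 65.35 = 871.9 N·m.
For a hollow shaft with d_i/d_o = 0.501: τ_max = 16T/(π d_o³ (1−k⁴)), so d_o = [16T/(π τ_allow (1−k⁴))]^(1/3) = [16·871.9/(π·4.56×10^7·0.9370)]^(1/3) = 0.04702 m.

47.0 mm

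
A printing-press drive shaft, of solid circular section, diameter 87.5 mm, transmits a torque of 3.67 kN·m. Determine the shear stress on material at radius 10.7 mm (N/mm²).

6.82 N/mm²

J = πd⁴/32 = π(0.0875)⁴/32 = 5.755×10^-6 m⁴.
Shear stress varies linearly with radius: τ = T·r/J = 3670 × 0.0107 / 5.755×10^-6 = 6.824×10^6 Pa.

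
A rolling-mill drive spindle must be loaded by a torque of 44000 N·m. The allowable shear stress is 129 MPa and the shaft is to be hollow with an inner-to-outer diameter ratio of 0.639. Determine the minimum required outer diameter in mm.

128 mm

For a hollow shaft with d_i/d_o = 0.639: τ_max = 16T/(π d_o³ (1−k⁴)), so d_o = [16T/(π τ_allow (1−k⁴))]^(1/3) = [16·44000/(π·1.29×10^8·0.8333)]^(1/3) = 0.1277 m.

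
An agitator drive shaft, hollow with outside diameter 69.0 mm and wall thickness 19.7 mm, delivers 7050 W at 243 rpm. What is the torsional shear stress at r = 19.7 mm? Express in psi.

368 psi

ω = 2π·243/60 = 25.45 rad/s, so T = P/ω = 7050 / 25.45 = 277.0 N·m.
J = π(d_o⁴ − d_i⁴)/32 = π(0.0690⁴ − 0.0296⁴)/32 = 2.150×10^-6 m⁴.
Shear stress varies linearly with radius: τ = T·r/J = 277.0 × 0.0197 / 2.150×10^-6 = 2.539×10^6 Pa.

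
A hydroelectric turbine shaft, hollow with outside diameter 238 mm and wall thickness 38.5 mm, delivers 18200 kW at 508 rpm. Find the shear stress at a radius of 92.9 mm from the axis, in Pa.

1.28e8 Pa

ω = 2π·508/60 = 53.20 rad/s, so T = P/ω = 18200×10³ / 53.20 = 342100 N·m.
J = π(d_o⁴ − d_i⁴)/32 = π(0.238⁴ − 0.161⁴)/32 = 2.490×10^-4 m⁴.
Shear stress varies linearly with radius: τ = T·r/J = 342100 × 0.0929 / 2.490×10^-4 = 1.276×10^8 Pa.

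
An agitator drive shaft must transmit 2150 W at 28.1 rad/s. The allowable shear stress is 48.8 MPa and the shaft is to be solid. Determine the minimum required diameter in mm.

ω = 28.1 rad/s, so T = P/ω = 2150 / 28.10 = 76.51 N·m.
For a solid shaft τ_max = 16T/(πd³), so d = (16T/(π τ_allow))^(1/3) = (16·76.51/(π·4.88×10^7))^(1/3) = 0.01999 m.

20.0 mm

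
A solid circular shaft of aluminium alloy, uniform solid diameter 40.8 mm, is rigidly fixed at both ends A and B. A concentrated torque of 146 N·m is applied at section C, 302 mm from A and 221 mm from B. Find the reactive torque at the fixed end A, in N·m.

With uniform GJ and both ends fixed, compatibility θ_AC = θ_CB gives T_A·a = T_B·b, together with T_A + T_B = T₀.
T_A = T₀·b/(a+b) = 146.0·221/523.0 = 61.69 N·m; T_B = 84.31 N·m.

61.7 N·m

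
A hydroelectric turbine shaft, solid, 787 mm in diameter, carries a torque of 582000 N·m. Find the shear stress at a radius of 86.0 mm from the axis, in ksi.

0.193 ksi

J = πd⁴/32 = π(0.787)⁴/32 = 0.03766 m⁴.
Shear stress varies linearly with radius: τ = T·r/J = 582000 × 0.0860 / 0.03766 = 1.329×10^6 Pa.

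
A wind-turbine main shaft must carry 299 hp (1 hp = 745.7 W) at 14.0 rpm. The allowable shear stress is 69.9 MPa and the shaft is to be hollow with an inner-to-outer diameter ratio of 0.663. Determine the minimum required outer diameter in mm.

ω = 2π·14.0/60 = 1.466 rad/s, so T = P/ω = 299×745.7 / 1.466 = 152100 N·m.
For a hollow shaft with d_i/d_o = 0.663: τ_max = 16T/(π d_o³ (1−k⁴)), so d_o = [16T/(π τ_allow (1−k⁴))]^(1/3) = [16·152100/(π·6.99×10^7·0.8068)]^(1/3) = 0.2395 m.

239 mm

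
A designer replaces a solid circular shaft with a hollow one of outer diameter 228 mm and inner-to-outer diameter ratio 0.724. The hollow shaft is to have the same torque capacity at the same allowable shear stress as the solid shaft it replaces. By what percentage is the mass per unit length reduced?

Equal τ_max and T ⇒ the solid shaft needs d_s³ = d_o³(1−k⁴), so d_s = 228·(1−0.724⁴)^(1/3) = 204.8 mm.
Area ratio A_h/A_s = d_o²(1−k²)/d_s² = (1−k²)/(1−k⁴)^(2/3) = 0.5895.
Mass saving = 1 − 0.5895 = 41.1 %.

41.1 %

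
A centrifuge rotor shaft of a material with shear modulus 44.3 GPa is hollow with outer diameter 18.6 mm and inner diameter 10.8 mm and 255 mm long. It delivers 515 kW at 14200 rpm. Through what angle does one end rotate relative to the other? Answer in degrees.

ω = 2π·14200/60 = 1487 rad/s, so T = P/ω = 515×10³ / 1487 = 346.3 N·m.
J = π(d_o⁴ − d_i⁴)/32 = π(0.0186⁴ − 0.0108⁴)/32 = 1.041×10^-8 m⁴.
θ = T·L/(G·J) = 346.3 × 0.255 / (44.3×10⁹ × 1.041×10^-8) = 0.1914 rad.

11.0°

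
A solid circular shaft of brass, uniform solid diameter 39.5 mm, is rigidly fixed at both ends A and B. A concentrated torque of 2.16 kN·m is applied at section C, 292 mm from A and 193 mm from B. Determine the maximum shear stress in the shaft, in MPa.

107 MPa

With uniform GJ and both ends fixed, compatibility θ_AC = θ_CB gives T_A·a = T_B·b, together with T_A + T_B = T₀.
T_A = T₀·b/(a+b) = 2160·193/485.0 = 859.5 N·m; T_B = 1300 N·m.
τ in each portion: τ_AC = 7.10×10^7 Pa, τ_CB = 1.07×10^8 Pa; maximum is in CB.
τ_max = T_CB·r/J = 1300·0.0198/2.39×10^-7 = 1.075×10^8 Pa.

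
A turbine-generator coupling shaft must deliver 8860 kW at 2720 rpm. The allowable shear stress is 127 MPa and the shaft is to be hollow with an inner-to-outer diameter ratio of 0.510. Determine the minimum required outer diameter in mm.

110 mm

ω = 2π·2720/60 = 284.8 rad/s, so T = P/ω = 8860×10³ / 284.8 = 31110 N·m.
For a hollow shaft with d_i/d_o = 0.510: τ_max = 16T/(π d_o³ (1−k⁴)), so d_o = [16T/(π τ_allow (1−k⁴))]^(1/3) = [16·31110/(π·1.27×10^8·0.9323)]^(1/3) = 0.1102 m.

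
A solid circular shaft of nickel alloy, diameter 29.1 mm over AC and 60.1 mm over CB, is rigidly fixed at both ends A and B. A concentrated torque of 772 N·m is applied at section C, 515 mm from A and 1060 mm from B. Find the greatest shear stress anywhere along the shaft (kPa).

Compatibility: T_A·a/J_AC = T_B·b/J_CB with T_A + T_B = T₀.
J_AC = 7.04×10^-8 m⁴, J_CB = 1.28×10^-6 m⁴, so T_A = T₀·(J_AC/a)/((J_AC/a)+(J_CB/b)) = 78.46 N·m, T_B = 693.5 N·m.
τ in each portion: τ_AC = 1.62×10^7 Pa, τ_CB = 1.63×10^7 Pa; maximum is in CB.
τ_max = T_CB·r/J = 693.5·0.0301/1.28×10^-6 = 1.627×10^7 Pa.

16300 kPa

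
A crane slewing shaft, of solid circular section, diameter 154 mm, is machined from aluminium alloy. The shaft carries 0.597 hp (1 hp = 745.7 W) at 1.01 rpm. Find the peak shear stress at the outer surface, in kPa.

5870 kPa

ω = 2π·1.01/60 = 0.1058 rad/s, so T = P/ω = 0.597×745.7 / 0.1058 = 4209 N·m.
J = πd⁴/32 = π(0.154)⁴/32 = 5.522×10^-5 m⁴.
τ_max = T·r/J = 4209 × 0.0770 / 5.522×10^-5 = 5.869×10^6 Pa.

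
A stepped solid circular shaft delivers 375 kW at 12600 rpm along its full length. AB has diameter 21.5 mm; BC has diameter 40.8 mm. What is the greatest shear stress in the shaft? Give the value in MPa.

ω = 2π·12600/60 = 1319 rad/s, so T = P/ω = 375×10³ / 1319 = 284.2 N·m.
Under the same torque, τ_max = 16T/(πd³) is largest where d is smallest — segment AB (d = 21.5 mm).
τ_max = 16·284.2/(π·(0.0215)³) = 1.456×10^8 Pa.

146 MPa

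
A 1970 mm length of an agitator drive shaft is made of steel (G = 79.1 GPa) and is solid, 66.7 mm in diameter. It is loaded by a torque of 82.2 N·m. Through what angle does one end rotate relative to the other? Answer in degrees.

J = πd⁴/32 = π(0.0667)⁴/32 = 1.943×10^-6 m⁴.
θ = T·L/(G·J) = 82.20 × 1.97 / (79.1×10⁹ × 1.943×10^-6) = 1.054×10^-3 rad.

0.0604°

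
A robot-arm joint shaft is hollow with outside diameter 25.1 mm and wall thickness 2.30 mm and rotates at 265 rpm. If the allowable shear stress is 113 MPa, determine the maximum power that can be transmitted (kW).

5.40 kW

J = π(d_o⁴ − d_i⁴)/32 = π(0.0251⁴ − 0.0205⁴)/32 = 2.163×10^-8 m⁴.
T_max = τ_allow·J/r = 1.13×10^8 × 2.163×10^-8 / 0.0126 = 194.7 N·m.
ω = 2π·265/60 = 27.75 rad/s, so P_max = T_max·ω = 5404 W.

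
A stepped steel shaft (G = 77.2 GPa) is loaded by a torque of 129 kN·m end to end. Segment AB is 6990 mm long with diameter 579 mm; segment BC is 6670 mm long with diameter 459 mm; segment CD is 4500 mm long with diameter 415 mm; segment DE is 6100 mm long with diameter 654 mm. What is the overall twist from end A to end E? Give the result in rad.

J_AB = π(0.579)⁴/32 = 0.0110 m⁴; J_BC = π(0.459)⁴/32 = 4.36×10^-3 m⁴; J_CD = π(0.415)⁴/32 = 2.91×10^-3 m⁴; J_DE = π(0.654)⁴/32 = 0.0180 m⁴.
θ = (T/G)·Σ L_i/J_i = (129000/77.2×10⁹)·(6.99/0.0110 + 6.67/4.36×10^-3 + 4.50/2.91×10^-3 + 6.10/0.0180) = 6.766×10^-3 rad.

0.00677 rad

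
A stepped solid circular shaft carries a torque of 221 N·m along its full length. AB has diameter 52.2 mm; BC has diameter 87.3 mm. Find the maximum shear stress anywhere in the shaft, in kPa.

Under the same torque, τ_max = 16T/(πd³) is largest where d is smallest — segment AB (d = 52.2 mm).
τ_max = 16·221.0/(π·(0.0522)³) = 7.913×10^6 Pa.

7910 kPa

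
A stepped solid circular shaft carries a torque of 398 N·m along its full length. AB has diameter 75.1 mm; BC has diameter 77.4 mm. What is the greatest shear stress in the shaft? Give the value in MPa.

4.79 MPa

Under the same torque, τ_max = 16T/(πd³) is largest where d is smallest — segment AB (d = 75.1 mm).
τ_max = 16·398.0/(π·(0.0751)³) = 4.786×10^6 Pa.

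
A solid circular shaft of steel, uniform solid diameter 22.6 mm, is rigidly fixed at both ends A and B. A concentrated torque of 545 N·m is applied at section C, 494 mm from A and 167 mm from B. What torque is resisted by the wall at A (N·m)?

With uniform GJ and both ends fixed, compatibility θ_AC = θ_CB gives T_A·a = T_B·b, together with T_A + T_B = T₀.
T_A = T₀·b/(a+b) = 545.0·167/661.0 = 137.7 N·m; T_B = 407.3 N·m.

138 N·m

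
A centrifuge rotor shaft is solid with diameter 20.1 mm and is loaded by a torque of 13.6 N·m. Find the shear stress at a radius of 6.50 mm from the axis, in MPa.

5.52 MPa

J = πd⁴/32 = π(0.0201)⁴/32 = 1.602×10^-8 m⁴.
Shear stress varies linearly with radius: τ = T·r/J = 13.60 × 0.00650 / 1.602×10^-8 = 5.517×10^6 Pa.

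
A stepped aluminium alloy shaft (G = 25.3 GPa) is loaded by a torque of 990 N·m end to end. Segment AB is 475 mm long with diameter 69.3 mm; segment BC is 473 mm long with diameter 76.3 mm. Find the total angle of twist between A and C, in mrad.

13.8 mrad

J_AB = π(0.0693)⁴/32 = 2.26×10^-6 m⁴; J_BC = π(0.0763)⁴/32 = 3.33×10^-6 m⁴.
θ = (T/G)·Σ L_i/J_i = (990.0/25.3×10⁹)·(0.475/2.26×10^-6 + 0.473/3.33×10^-6) = 0.01377 rad.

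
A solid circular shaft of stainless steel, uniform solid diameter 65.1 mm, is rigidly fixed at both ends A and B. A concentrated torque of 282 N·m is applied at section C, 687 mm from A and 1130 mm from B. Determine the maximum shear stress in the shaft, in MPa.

With uniform GJ and both ends fixed, compatibility θ_AC = θ_CB gives T_A·a = T_B·b, together with T_A + T_B = T₀.
T_A = T₀·b/(a+b) = 282.0·1130/1817 = 175.4 N·m; T_B = 106.6 N·m.
τ in each portion: τ_AC = 3.24×10^6 Pa, τ_CB = 1.97×10^6 Pa; maximum is in AC.
τ_max = T_AC·r/J = 175.4·0.0325/1.76×10^-6 = 3.237×10^6 Pa.

3.24 MPa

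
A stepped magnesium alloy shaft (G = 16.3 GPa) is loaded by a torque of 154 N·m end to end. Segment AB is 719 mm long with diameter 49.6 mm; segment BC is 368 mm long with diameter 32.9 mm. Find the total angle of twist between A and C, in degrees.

J_AB = π(0.0496)⁴/32 = 5.94×10^-7 m⁴; J_BC = π(0.0329)⁴/32 = 1.15×10^-7 m⁴.
θ = (T/G)·Σ L_i/J_i = (154.0/16.3×10⁹)·(0.719/5.94×10^-7 + 0.368/1.15×10^-7) = 0.04166 rad.

2.39°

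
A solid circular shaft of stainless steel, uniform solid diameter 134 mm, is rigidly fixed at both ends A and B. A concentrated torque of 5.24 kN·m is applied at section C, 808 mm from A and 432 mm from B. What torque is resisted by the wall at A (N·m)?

With uniform GJ and both ends fixed, compatibility θ_AC = θ_CB gives T_A·a = T_B·b, together with T_A + T_B = T₀.
T_A = T₀·b/(a+b) = 5240·432/1240 = 1826 N·m; T_B = 3414 N·m.

1830 N·m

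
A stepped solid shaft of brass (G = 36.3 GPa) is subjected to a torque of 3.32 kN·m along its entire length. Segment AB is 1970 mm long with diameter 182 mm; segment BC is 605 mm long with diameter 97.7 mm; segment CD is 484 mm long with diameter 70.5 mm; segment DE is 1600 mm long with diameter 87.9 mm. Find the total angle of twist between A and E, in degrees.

J_AB = π(0.182)⁴/32 = 1.08×10^-4 m⁴; J_BC = π(0.0977)⁴/32 = 8.94×10^-6 m⁴; J_CD = π(0.0705)⁴/32 = 2.43×10^-6 m⁴; J_DE = π(0.0879)⁴/32 = 5.86×10^-6 m⁴.
θ = (T/G)·Σ L_i/J_i = (3320/36.3×10⁹)·(1.97/1.08×10^-4 + 0.605/8.94×10^-6 + 0.484/2.43×10^-6 + 1.60/5.86×10^-6) = 0.05108 rad.

2.93°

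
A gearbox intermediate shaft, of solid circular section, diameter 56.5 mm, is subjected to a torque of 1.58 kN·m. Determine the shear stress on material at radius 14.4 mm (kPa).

22700 kPa

J = πd⁴/32 = π(0.0565)⁴/32 = 1.000×10^-6 m⁴.
Shear stress varies linearly with radius: τ = T·r/J = 1580 × 0.0144 / 1.000×10^-6 = 2.274×10^7 Pa.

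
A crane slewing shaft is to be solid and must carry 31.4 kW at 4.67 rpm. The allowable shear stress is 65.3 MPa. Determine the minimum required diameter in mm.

ω = 2π·4.67/60 = 0.4890 rad/s, so T = P/ω = 31.4×10³ / 0.4890 = 64210 N·m.
For a solid shaft τ_max = 16T/(πd³), so d = (16T/(π τ_allow))^(1/3) = (16·64210/(π·6.53×10^7))^(1/3) = 0.1711 m.

171 mm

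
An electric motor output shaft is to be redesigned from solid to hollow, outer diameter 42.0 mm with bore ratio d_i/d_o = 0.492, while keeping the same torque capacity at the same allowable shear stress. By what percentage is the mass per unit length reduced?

21.1 %

Equal τ_max and T ⇒ the solid shaft needs d_s³ = d_o³(1−k⁴), so d_s = 42.0·(1−0.492⁴)^(1/3) = 41.16 mm.
Area ratio A_h/A_s = d_o²(1−k²)/d_s² = (1−k²)/(1−k⁴)^(2/3) = 0.7891.
Mass saving = 1 − 0.7891 = 21.1 %.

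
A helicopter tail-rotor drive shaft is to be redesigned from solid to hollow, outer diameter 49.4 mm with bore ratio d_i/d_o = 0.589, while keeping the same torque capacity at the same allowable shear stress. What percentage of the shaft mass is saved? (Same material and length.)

Equal τ_max and T ⇒ the solid shaft needs d_s³ = d_o³(1−k⁴), so d_s = 49.4·(1−0.589⁴)^(1/3) = 47.33 mm.
Area ratio A_h/A_s = d_o²(1−k²)/d_s² = (1−k²)/(1−k⁴)^(2/3) = 0.7114.
Mass saving = 1 − 0.7114 = 28.9 %.

28.9 %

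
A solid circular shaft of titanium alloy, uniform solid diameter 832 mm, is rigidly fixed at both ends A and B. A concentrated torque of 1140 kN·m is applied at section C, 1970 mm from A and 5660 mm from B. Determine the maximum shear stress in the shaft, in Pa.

With uniform GJ and both ends fixed, compatibility θ_AC = θ_CB gives T_A·a = T_B·b, together with T_A + T_B = T₀.
T_A = T₀·b/(a+b) = 1.140e6·5660/7630 = 845700 N·m; T_B = 294300 N·m.
τ in each portion: τ_AC = 7.48×10^6 Pa, τ_CB = 2.60×10^6 Pa; maximum is in AC.
τ_max = T_AC·r/J = 845700·0.416/0.0470 = 7.478×10^6 Pa.

7.48e6 Pa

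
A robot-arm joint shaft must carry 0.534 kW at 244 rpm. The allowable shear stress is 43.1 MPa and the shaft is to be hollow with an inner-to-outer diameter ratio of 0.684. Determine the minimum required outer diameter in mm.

14.7 mm

ω = 2π·244/60 = 25.55 rad/s, so T = P/ω = 0.534×10³ / 25.55 = 20.90 N·m.
For a hollow shaft with d_i/d_o = 0.684: τ_max = 16T/(π d_o³ (1−k⁴)), so d_o = [16T/(π τ_allow (1−k⁴))]^(1/3) = [16·20.90/(π·4.31×10^7·0.7811)]^(1/3) = 0.01468 m.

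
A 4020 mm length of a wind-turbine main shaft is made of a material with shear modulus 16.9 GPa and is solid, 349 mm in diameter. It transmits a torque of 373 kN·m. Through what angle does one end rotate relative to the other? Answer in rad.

0.0609 rad

J = πd⁴/32 = π(0.349)⁴/32 = 1.456×10^-3 m⁴.
θ = T·L/(G·J) = 373000 × 4.02 / (16.9×10⁹ × 1.456×10^-3) = 0.06092 rad.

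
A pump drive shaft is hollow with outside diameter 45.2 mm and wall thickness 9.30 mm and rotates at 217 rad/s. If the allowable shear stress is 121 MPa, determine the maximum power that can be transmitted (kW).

J = π(d_o⁴ − d_i⁴)/32 = π(0.0452⁴ − 0.0266⁴)/32 = 3.606×10^-7 m⁴.
T_max = τ_allow·J/r = 1.21×10^8 × 3.606×10^-7 / 0.0226 = 1931 N·m.
ω = 217 rad/s, so P_max = T_max·ω = 4.190×10^5 W.

419 kW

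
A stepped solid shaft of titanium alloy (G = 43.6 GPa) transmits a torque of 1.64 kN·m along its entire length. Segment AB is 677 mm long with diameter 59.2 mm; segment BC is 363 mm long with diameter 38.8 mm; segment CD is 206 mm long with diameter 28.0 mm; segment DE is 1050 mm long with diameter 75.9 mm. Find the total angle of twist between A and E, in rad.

J_AB = π(0.0592)⁴/32 = 1.21×10^-6 m⁴; J_BC = π(0.0388)⁴/32 = 2.22×10^-7 m⁴; J_CD = π(0.0280)⁴/32 = 6.03×10^-8 m⁴; J_DE = π(0.0759)⁴/32 = 3.26×10^-6 m⁴.
θ = (T/G)·Σ L_i/J_i = (1640/43.6×10⁹)·(0.677/1.21×10^-6 + 0.363/2.22×10^-7 + 0.206/6.03×10^-8 + 1.05/3.26×10^-6) = 0.2230 rad.

0.223 rad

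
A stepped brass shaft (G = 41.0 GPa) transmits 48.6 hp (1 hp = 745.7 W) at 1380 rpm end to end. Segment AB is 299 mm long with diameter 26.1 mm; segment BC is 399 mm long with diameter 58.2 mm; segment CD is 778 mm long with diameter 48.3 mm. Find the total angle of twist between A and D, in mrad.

ω = 2π·1380/60 = 144.5 rad/s, so T = P/ω = 48.6×745.7 / 144.5 = 250.8 N·m.
J_AB = π(0.0261)⁴/32 = 4.56×10^-8 m⁴; J_BC = π(0.0582)⁴/32 = 1.13×10^-6 m⁴; J_CD = π(0.0483)⁴/32 = 5.34×10^-7 m⁴.
θ = (T/G)·Σ L_i/J_i = (250.8/41.0×10⁹)·(0.299/4.56×10^-8 + 0.399/1.13×10^-6 + 0.778/5.34×10^-7) = 0.05122 rad.

51.2 mrad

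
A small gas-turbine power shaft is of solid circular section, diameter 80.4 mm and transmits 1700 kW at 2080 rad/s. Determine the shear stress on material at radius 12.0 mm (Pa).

2.39e6 Pa

ω = 2080 rad/s, so T = P/ω = 1700×10³ / 2080 = 817.3 N·m.
J = πd⁴/32 = π(0.0804)⁴/32 = 4.102×10^-6 m⁴.
Shear stress varies linearly with radius: τ = T·r/J = 817.3 × 0.0120 / 4.102×10^-6 = 2.391×10^6 Pa.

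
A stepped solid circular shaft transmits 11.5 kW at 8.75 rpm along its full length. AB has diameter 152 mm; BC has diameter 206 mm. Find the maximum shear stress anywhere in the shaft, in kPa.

18200 kPa

ω = 2π·8.75/60 = 0.9163 rad/s, so T = P/ω = 11.5×10³ / 0.9163 = 12550 N·m.
Under the same torque, τ_max = 16T/(πd³) is largest where d is smallest — segment AB (d = 152 mm).
τ_max = 16·12550/(π·(0.152)³) = 1.820×10^7 Pa.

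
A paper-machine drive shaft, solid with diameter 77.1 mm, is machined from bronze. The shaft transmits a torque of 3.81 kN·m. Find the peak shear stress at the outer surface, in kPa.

J = πd⁴/32 = π(0.0771)⁴/32 = 3.469×10^-6 m⁴.
τ_max = T·r/J = 3810 × 0.0385 / 3.469×10^-6 = 4.234×10^7 Pa.

42300 kPa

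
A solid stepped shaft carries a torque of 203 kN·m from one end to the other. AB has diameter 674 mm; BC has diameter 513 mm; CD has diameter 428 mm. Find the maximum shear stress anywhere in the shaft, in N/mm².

13.2 N/mm²

Under the same torque, τ_max = 16T/(πd³) is largest where d is smallest — segment CD (d = 428 mm).
τ_max = 16·203000/(π·(0.428)³) = 1.319×10^7 Pa.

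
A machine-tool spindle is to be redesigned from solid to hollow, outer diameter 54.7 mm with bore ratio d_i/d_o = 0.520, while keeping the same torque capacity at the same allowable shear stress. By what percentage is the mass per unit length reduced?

Equal τ_max and T ⇒ the solid shaft needs d_s³ = d_o³(1−k⁴), so d_s = 54.7·(1−0.520⁴)^(1/3) = 53.33 mm.
Area ratio A_h/A_s = d_o²(1−k²)/d_s² = (1−k²)/(1−k⁴)^(2/3) = 0.7675.
Mass saving = 1 − 0.7675 = 23.3 %.

23.3 %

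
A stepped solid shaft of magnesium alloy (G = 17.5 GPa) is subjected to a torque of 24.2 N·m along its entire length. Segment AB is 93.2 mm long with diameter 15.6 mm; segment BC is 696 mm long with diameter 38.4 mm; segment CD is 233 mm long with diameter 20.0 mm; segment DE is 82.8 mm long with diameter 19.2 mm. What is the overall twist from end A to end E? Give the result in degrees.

J_AB = π(0.0156)⁴/32 = 5.81×10^-9 m⁴; J_BC = π(0.0384)⁴/32 = 2.13×10^-7 m⁴; J_CD = π(0.0200)⁴/32 = 1.57×10^-8 m⁴; J_DE = π(0.0192)⁴/32 = 1.33×10^-8 m⁴.
θ = (T/G)·Σ L_i/J_i = (24.20/17.5×10⁹)·(0.0932/5.81×10^-9 + 0.696/2.13×10^-7 + 0.233/1.57×10^-8 + 0.0828/1.33×10^-8) = 0.05577 rad.

3.20°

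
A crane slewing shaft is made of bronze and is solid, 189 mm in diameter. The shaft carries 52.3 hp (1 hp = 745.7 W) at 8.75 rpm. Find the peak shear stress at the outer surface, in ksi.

ω = 2π·8.75/60 = 0.9163 rad/s, so T = P/ω = 52.3×745.7 / 0.9163 = 42560 N·m.
J = πd⁴/32 = π(0.189)⁴/32 = 1.253×10^-4 m⁴.
τ_max = T·r/J = 42560 × 0.0945 / 1.253×10^-4 = 3.211×10^7 Pa.

4.66 ksi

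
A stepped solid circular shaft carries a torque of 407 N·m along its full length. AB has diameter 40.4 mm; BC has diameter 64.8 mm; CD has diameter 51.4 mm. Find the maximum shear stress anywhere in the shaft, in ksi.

Under the same torque, τ_max = 16T/(πd³) is largest where d is smallest — segment AB (d = 40.4 mm).
τ_max = 16·407.0/(π·(0.0404)³) = 3.144×10^7 Pa.

4.56 ksi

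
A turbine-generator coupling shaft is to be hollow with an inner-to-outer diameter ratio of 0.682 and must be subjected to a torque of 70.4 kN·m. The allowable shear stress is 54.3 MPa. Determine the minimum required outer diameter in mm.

For a hollow shaft with d_i/d_o = 0.682: τ_max = 16T/(π d_o³ (1−k⁴)), so d_o = [16T/(π τ_allow (1−k⁴))]^(1/3) = [16·70400/(π·5.43×10^7·0.7837)]^(1/3) = 0.2035 m.

203 mm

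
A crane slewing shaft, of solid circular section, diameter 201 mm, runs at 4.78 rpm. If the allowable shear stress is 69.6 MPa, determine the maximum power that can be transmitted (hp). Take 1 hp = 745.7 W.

74.5 hp

J = πd⁴/32 = π(0.201)⁴/32 = 1.602×10^-4 m⁴.
T_max = τ_allow·J/r = 6.96×10^7 × 1.602×10^-4 / 0.101 = 111000 N·m.
ω = 2π·4.78/60 = 0.5006 rad/s, so P_max = T_max·ω = 5.555×10^4 W.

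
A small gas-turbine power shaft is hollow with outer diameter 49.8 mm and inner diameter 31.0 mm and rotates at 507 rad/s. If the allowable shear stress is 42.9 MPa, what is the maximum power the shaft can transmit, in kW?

J = π(d_o⁴ − d_i⁴)/32 = π(0.0498⁴ − 0.0310⁴)/32 = 5.132×10^-7 m⁴.
T_max = τ_allow·J/r = 4.29×10^7 × 5.132×10^-7 / 0.0249 = 884.1 N·m.
ω = 507 rad/s, so P_max = T_max·ω = 4.483×10^5 W.

448 kW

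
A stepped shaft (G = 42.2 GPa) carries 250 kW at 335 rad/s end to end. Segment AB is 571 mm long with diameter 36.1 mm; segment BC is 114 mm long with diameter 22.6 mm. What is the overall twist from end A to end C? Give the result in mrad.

139 mrad

ω = 335 rad/s, so T = P/ω = 250×10³ / 335.0 = 746.3 N·m.
J_AB = π(0.0361)⁴/32 = 1.67×10^-7 m⁴; J_BC = π(0.0226)⁴/32 = 2.56×10^-8 m⁴.
θ = (T/G)·Σ L_i/J_i = (746.3/42.2×10⁹)·(0.571/1.67×10^-7 + 0.114/2.56×10^-8) = 0.1393 rad.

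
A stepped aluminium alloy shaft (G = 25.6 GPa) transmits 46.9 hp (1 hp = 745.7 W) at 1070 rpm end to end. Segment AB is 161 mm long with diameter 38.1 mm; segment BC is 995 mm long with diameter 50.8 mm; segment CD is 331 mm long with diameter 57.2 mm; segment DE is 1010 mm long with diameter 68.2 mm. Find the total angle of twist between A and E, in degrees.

2.16°

ω = 2π·1070/60 = 112.1 rad/s, so T = P/ω = 46.9×745.7 / 112.1 = 312.1 N·m.
J_AB = π(0.0381)⁴/32 = 2.07×10^-7 m⁴; J_BC = π(0.0508)⁴/32 = 6.54×10^-7 m⁴; J_CD = π(0.0572)⁴/32 = 1.05×10^-6 m⁴; J_DE = π(0.0682)⁴/32 = 2.12×10^-6 m⁴.
θ = (T/G)·Σ L_i/J_i = (312.1/25.6×10⁹)·(0.161/2.07×10^-7 + 0.995/6.54×10^-7 + 0.331/1.05×10^-6 + 1.01/2.12×10^-6) = 0.03768 rad.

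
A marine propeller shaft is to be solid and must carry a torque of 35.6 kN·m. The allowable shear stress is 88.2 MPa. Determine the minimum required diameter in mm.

127 mm

For a solid shaft τ_max = 16T/(πd³), so d = (16T/(π τ_allow))^(1/3) = (16·35600/(π·8.82×10^7))^(1/3) = 0.1272 m.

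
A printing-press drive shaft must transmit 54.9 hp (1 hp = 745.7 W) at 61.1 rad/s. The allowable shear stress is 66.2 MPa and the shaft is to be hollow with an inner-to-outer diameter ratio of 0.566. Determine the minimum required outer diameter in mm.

38.6 mm

ω = 61.1 rad/s, so T = P/ω = 54.9×745.7 / 61.10 = 670.0 N·m.
For a hollow shaft with d_i/d_o = 0.566: τ_max = 16T/(π d_o³ (1−k⁴)), so d_o = [16T/(π τ_allow (1−k⁴))]^(1/3) = [16·670.0/(π·6.62×10^7·0.8974)]^(1/3) = 0.03858 m.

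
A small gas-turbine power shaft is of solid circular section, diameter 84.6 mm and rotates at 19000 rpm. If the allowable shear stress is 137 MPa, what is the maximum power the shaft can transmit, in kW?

J = πd⁴/32 = π(0.0846)⁴/32 = 5.029×10^-6 m⁴.
T_max = τ_allow·J/r = 1.37×10^8 × 5.029×10^-6 / 0.0423 = 16290 N·m.
ω = 2π·19000/60 = 1990 rad/s, so P_max = T_max·ω = 3.241×10^7 W.

32400 kW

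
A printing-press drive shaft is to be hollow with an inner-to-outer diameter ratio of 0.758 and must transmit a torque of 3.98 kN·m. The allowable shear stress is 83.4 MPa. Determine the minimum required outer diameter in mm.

71.3 mm

For a hollow shaft with d_i/d_o = 0.758: τ_max = 16T/(π d_o³ (1−k⁴)), so d_o = [16T/(π τ_allow (1−k⁴))]^(1/3) = [16·3980/(π·8.34×10^7·0.6699)]^(1/3) = 0.07132 m.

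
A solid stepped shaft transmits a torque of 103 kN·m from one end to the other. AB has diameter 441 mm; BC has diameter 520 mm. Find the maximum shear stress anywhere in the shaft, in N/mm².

6.12 N/mm²

Under the same torque, τ_max = 16T/(πd³) is largest where d is smallest — segment AB (d = 441 mm).
τ_max = 16·103000/(π·(0.441)³) = 6.116×10^6 Pa.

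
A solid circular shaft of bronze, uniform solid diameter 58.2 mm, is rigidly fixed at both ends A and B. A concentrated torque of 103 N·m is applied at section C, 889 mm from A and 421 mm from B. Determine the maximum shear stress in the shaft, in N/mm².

1.81 N/mm²

With uniform GJ and both ends fixed, compatibility θ_AC = θ_CB gives T_A·a = T_B·b, together with T_A + T_B = T₀.
T_A = T₀·b/(a+b) = 103.0·421/1310 = 33.10 N·m; T_B = 69.90 N·m.
τ in each portion: τ_AC = 8.55×10^5 Pa, τ_CB = 1.81×10^6 Pa; maximum is in CB.
τ_max = T_CB·r/J = 69.90·0.0291/1.13×10^-6 = 1.806×10^6 Pa.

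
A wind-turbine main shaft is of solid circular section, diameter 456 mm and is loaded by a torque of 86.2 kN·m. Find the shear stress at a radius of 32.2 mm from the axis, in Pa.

654000 Pa

J = πd⁴/32 = π(0.456)⁴/32 = 4.245×10^-3 m⁴.
Shear stress varies linearly with radius: τ = T·r/J = 86200 × 0.0322 / 4.245×10^-3 = 6.539×10^5 Pa.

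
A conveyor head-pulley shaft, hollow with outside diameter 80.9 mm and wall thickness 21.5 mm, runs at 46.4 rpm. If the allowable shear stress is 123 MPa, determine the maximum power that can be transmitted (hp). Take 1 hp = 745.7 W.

J = π(d_o⁴ − d_i⁴)/32 = π(0.0809⁴ − 0.0379⁴)/32 = 4.003×10^-6 m⁴.
T_max = τ_allow·J/r = 1.23×10^8 × 4.003×10^-6 / 0.0404 = 12170 N·m.
ω = 2π·46.4/60 = 4.859 rad/s, so P_max = T_max·ω = 5.914×10^4 W.

79.3 hp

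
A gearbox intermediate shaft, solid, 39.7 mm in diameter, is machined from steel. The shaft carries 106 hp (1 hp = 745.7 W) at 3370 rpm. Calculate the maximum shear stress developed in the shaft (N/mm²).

18.2 N/mm²

ω = 2π·3370/60 = 352.9 rad/s, so T = P/ω = 106×745.7 / 352.9 = 224.0 N·m.
J = πd⁴/32 = π(0.0397)⁴/32 = 2.439×10^-7 m⁴.
τ_max = T·r/J = 224.0 × 0.0199 / 2.439×10^-7 = 1.823×10^7 Pa.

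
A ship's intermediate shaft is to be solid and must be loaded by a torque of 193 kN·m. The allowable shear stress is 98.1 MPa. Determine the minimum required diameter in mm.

216 mm

For a solid shaft τ_max = 16T/(πd³), so d = (16T/(π τ_allow))^(1/3) = (16·193000/(π·9.81×10^7))^(1/3) = 0.2156 m.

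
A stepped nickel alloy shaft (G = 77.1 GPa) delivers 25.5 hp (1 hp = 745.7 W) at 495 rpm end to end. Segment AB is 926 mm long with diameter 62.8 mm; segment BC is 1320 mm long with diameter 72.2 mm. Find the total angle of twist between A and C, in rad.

0.00524 rad

ω = 2π·495/60 = 51.84 rad/s, so T = P/ω = 25.5×745.7 / 51.84 = 366.8 N·m.
J_AB = π(0.0628)⁴/32 = 1.53×10^-6 m⁴; J_BC = π(0.0722)⁴/32 = 2.67×10^-6 m⁴.
θ = (T/G)·Σ L_i/J_i = (366.8/77.1×10⁹)·(0.926/1.53×10^-6 + 1.32/2.67×10^-6) = 5.239×10^-3 rad.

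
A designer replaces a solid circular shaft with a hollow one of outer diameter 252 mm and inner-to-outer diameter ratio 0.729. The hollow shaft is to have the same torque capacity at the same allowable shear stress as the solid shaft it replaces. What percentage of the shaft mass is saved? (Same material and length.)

41.5 %

Equal τ_max and T ⇒ the solid shaft needs d_s³ = d_o³(1−k⁴), so d_s = 252·(1−0.729⁴)^(1/3) = 225.6 mm.
Area ratio A_h/A_s = d_o²(1−k²)/d_s² = (1−k²)/(1−k⁴)^(2/3) = 0.5846.
Mass saving = 1 − 0.5846 = 41.5 %.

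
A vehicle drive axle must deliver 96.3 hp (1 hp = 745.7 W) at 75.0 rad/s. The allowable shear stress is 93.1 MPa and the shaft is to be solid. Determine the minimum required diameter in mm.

37.4 mm

ω = 75.0 rad/s, so T = P/ω = 96.3×745.7 / 75.00 = 957.5 N·m.
For a solid shaft τ_max = 16T/(πd³), so d = (16T/(π τ_allow))^(1/3) = (16·957.5/(π·9.31×10^7))^(1/3) = 0.03742 m.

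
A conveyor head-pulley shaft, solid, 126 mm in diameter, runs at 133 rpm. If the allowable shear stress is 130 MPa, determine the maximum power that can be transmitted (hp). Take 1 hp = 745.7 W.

954 hp

J = πd⁴/32 = π(0.126)⁴/32 = 2.474×10^-5 m⁴.
T_max = τ_allow·J/r = 1.30×10^8 × 2.474×10^-5 / 0.0630 = 51060 N·m.
ω = 2π·133/60 = 13.93 rad/s, so P_max = T_max·ω = 7.112×10^5 W.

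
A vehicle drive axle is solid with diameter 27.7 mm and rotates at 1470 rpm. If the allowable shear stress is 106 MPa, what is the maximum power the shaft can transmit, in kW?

68.1 kW

J = πd⁴/32 = π(0.0277)⁴/32 = 5.780×10^-8 m⁴.
T_max = τ_allow·J/r = 1.06×10^8 × 5.780×10^-8 / 0.0138 = 442.4 N·m.
ω = 2π·1470/60 = 153.9 rad/s, so P_max = T_max·ω = 6.810×10^4 W.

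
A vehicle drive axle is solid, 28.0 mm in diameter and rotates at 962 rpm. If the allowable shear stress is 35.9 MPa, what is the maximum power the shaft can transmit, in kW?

15.6 kW

J = πd⁴/32 = π(0.0280)⁴/32 = 6.034×10^-8 m⁴.
T_max = τ_allow·J/r = 3.59×10^7 × 6.034×10^-8 / 0.0140 = 154.7 N·m.
ω = 2π·962/60 = 100.7 rad/s, so P_max = T_max·ω = 1.559×10^4 W.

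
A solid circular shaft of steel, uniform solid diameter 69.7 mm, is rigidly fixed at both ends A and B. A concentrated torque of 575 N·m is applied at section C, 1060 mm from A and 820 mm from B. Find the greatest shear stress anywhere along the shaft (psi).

707 psi

With uniform GJ and both ends fixed, compatibility θ_AC = θ_CB gives T_A·a = T_B·b, together with T_A + T_B = T₀.
T_A = T₀·b/(a+b) = 575.0·820/1880 = 250.8 N·m; T_B = 324.2 N·m.
τ in each portion: τ_AC = 3.77×10^6 Pa, τ_CB = 4.88×10^6 Pa; maximum is in CB.
τ_max = T_CB·r/J = 324.2·0.0348/2.32×10^-6 = 4.876×10^6 Pa.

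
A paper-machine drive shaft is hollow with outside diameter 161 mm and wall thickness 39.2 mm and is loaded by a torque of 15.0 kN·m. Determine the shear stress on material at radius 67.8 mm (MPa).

J = π(d_o⁴ − d_i⁴)/32 = π(0.161⁴ − 0.0826⁴)/32 = 6.139×10^-5 m⁴.
Shear stress varies linearly with radius: τ = T·r/J = 15000 × 0.0678 / 6.139×10^-5 = 1.657×10^7 Pa.

16.6 MPa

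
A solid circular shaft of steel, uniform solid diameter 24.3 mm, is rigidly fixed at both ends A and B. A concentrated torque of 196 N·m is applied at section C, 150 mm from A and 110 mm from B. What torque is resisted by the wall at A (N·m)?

82.9 N·m

With uniform GJ and both ends fixed, compatibility θ_AC = θ_CB gives T_A·a = T_B·b, together with T_A + T_B = T₀.
T_A = T₀·b/(a+b) = 196.0·110/260.0 = 82.92 N·m; T_B = 113.1 N·m.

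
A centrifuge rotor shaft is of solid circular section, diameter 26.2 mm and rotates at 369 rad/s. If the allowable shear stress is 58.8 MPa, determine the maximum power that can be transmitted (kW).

J = πd⁴/32 = π(0.0262)⁴/32 = 4.626×10^-8 m⁴.
T_max = τ_allow·J/r = 5.88×10^7 × 4.626×10^-8 / 0.0131 = 207.6 N·m.
ω = 369 rad/s, so P_max = T_max·ω = 7.662×10^4 W.

76.6 kW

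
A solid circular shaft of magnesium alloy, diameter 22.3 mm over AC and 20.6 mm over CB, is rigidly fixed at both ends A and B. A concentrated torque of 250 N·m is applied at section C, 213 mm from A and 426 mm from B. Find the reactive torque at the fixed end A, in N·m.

Compatibility: T_A·a/J_AC = T_B·b/J_CB with T_A + T_B = T₀.
J_AC = 2.43×10^-8 m⁴, J_CB = 1.77×10^-8 m⁴, so T_A = T₀·(J_AC/a)/((J_AC/a)+(J_CB/b)) = 183.3 N·m, T_B = 66.73 N·m.

183 N·m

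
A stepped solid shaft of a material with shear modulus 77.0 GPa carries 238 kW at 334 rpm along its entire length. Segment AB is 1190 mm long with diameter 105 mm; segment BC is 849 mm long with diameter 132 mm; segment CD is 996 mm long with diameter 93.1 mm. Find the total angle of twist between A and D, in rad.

ω = 2π·334/60 = 34.98 rad/s, so T = P/ω = 238×10³ / 34.98 = 6805 N·m.
J_AB = π(0.105)⁴/32 = 1.19×10^-5 m⁴; J_BC = π(0.132)⁴/32 = 2.98×10^-5 m⁴; J_CD = π(0.0931)⁴/32 = 7.38×10^-6 m⁴.
θ = (T/G)·Σ L_i/J_i = (6805/77.0×10⁹)·(1.19/1.19×10^-5 + 0.849/2.98×10^-5 + 0.996/7.38×10^-6) = 0.02326 rad.

0.0233 rad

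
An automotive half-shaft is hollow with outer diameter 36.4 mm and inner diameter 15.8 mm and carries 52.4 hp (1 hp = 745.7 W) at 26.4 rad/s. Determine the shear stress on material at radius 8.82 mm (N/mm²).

78.5 N/mm²

ω = 26.4 rad/s, so T = P/ω = 52.4×745.7 / 26.40 = 1480 N·m.
J = π(d_o⁴ − d_i⁴)/32 = π(0.0364⁴ − 0.0158⁴)/32 = 1.662×10^-7 m⁴.
Shear stress varies linearly with radius: τ = T·r/J = 1480 × 0.00882 / 1.662×10^-7 = 7.853×10^7 Pa.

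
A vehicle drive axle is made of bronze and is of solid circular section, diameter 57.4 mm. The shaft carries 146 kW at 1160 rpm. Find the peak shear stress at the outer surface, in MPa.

ω = 2π·1160/60 = 121.5 rad/s, so T = P/ω = 146×10³ / 121.5 = 1202 N·m.
J = πd⁴/32 = π(0.0574)⁴/32 = 1.066×10^-6 m⁴.
τ_max = T·r/J = 1202 × 0.0287 / 1.066×10^-6 = 3.237×10^7 Pa.

32.4 MPa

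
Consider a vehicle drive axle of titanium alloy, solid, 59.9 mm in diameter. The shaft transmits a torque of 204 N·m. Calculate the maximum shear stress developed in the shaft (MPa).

4.83 MPa

J = πd⁴/32 = π(0.0599)⁴/32 = 1.264×10^-6 m⁴.
τ_max = T·r/J = 204.0 × 0.0300 / 1.264×10^-6 = 4.834×10^6 Pa.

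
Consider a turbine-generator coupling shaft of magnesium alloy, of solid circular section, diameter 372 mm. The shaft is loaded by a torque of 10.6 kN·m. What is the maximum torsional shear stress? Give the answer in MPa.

1.05 MPa

J = πd⁴/32 = π(0.372)⁴/32 = 1.880×10^-3 m⁴.
τ_max = T·r/J = 10600 × 0.186 / 1.880×10^-3 = 1.049×10^6 Pa.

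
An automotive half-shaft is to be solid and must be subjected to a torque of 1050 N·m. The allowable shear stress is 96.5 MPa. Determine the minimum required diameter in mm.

For a solid shaft τ_max = 16T/(πd³), so d = (16T/(π τ_allow))^(1/3) = (16·1050/(π·9.65×10^7))^(1/3) = 0.03813 m.

38.1 mm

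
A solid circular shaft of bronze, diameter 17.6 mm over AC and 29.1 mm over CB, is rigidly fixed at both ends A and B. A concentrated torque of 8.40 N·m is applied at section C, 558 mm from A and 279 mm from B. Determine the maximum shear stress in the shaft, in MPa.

1.63 MPa

Compatibility: T_A·a/J_AC = T_B·b/J_CB with T_A + T_B = T₀.
J_AC = 9.42×10^-9 m⁴, J_CB = 7.04×10^-8 m⁴, so T_A = T₀·(J_AC/a)/((J_AC/a)+(J_CB/b)) = 0.5267 N·m, T_B = 7.873 N·m.
τ in each portion: τ_AC = 4.92×10^5 Pa, τ_CB = 1.63×10^6 Pa; maximum is in CB.
τ_max = T_CB·r/J = 7.873·0.0146/7.04×10^-8 = 1.627×10^6 Pa.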